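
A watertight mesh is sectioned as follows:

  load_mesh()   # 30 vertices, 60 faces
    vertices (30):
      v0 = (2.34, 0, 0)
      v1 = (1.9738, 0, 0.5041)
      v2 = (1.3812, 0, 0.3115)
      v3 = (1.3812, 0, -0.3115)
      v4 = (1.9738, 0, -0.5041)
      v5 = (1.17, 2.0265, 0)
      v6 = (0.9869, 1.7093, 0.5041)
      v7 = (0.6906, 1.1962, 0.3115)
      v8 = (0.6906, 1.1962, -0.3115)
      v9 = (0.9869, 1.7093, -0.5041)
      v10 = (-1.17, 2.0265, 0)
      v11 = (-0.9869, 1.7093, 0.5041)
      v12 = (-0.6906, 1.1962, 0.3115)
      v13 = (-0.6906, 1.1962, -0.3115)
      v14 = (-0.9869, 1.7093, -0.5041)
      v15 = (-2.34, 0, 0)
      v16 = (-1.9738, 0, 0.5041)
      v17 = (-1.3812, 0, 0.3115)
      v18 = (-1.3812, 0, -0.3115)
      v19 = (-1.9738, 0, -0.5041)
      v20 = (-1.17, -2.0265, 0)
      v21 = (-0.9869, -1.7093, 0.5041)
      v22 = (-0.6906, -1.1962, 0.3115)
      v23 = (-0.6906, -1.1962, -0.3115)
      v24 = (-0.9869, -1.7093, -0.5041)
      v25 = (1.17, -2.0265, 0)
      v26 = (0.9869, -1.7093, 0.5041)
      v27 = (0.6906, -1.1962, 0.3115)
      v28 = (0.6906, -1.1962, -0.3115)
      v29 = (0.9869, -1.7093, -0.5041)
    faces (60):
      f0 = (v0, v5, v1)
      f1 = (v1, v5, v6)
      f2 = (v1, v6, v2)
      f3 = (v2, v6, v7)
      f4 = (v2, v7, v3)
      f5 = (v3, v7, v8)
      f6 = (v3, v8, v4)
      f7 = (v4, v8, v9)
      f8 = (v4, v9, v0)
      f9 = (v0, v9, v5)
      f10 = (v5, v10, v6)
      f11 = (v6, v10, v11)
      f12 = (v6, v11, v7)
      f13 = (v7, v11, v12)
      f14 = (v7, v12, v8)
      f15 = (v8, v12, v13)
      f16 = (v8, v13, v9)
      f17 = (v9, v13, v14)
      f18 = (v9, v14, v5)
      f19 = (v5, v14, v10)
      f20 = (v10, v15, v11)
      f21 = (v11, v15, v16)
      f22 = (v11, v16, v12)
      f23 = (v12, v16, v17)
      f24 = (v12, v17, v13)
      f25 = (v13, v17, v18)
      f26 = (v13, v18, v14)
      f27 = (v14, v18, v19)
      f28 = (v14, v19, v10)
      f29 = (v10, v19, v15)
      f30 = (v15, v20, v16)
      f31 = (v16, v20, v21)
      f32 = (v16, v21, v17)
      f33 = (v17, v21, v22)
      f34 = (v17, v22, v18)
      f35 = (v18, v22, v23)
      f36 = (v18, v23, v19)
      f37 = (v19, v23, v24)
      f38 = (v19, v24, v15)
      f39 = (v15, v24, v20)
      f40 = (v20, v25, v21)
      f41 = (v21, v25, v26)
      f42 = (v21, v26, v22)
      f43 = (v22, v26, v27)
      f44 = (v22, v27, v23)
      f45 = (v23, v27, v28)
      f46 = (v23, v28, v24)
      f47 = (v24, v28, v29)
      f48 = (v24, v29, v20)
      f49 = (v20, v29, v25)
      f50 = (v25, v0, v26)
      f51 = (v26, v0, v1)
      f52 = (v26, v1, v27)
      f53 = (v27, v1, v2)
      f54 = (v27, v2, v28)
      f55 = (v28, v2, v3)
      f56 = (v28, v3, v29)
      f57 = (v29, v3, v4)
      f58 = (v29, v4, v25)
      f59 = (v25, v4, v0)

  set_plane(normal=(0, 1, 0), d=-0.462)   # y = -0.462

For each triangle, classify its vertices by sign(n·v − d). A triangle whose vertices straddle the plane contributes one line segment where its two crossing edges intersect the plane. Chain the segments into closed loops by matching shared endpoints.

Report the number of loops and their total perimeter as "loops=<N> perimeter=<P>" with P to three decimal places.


Straddling triangles (20 of 60):
  (v15,v20,v16) [+-+] → (-2.07326, -0.462, 0)–(-1.79055, -0.462, 0.389176)  len=0.4810
  (v16,v20,v21) [+--] → (-1.79055, -0.462, 0.389176)–(-1.70705, -0.462, 0.5041)  len=0.1421
  (v16,v21,v17) [+-+] → (-1.70705, -0.462, 0.5041)–(-1.27463, -0.462, 0.363557)  len=0.4547
  (v17,v21,v22) [+--] → (-1.27463, -0.462, 0.363557)–(-1.11447, -0.462, 0.3115)  len=0.1684
  (v17,v22,v18) [+-+] → (-1.11447, -0.462, 0.3115)–(-1.11447, -0.462, -0.070883)  len=0.3824
  (v18,v22,v23) [+--] → (-1.11447, -0.462, -0.070883)–(-1.11447, -0.462, -0.3115)  len=0.2406
  (v18,v23,v19) [+-+] → (-1.11447, -0.462, -0.3115)–(-1.4782, -0.462, -0.429713)  len=0.3825
  (v19,v23,v24) [+--] → (-1.4782, -0.462, -0.429713)–(-1.70705, -0.462, -0.5041)  len=0.2406
  (v19,v24,v15) [+-+] → (-1.70705, -0.462, -0.5041)–(-1.97428, -0.462, -0.136251)  len=0.4547
  (v15,v24,v20) [+--] → (-1.97428, -0.462, -0.136251)–(-2.07326, -0.462, 0)  len=0.1684
  (v25,v0,v26) [-+-] → (2.07326, -0.462, 0)–(1.97428, -0.462, 0.136251)  len=0.1684
  (v26,v0,v1) [-++] → (1.97428, -0.462, 0.136251)–(1.70705, -0.462, 0.5041)  len=0.4547
  (v26,v1,v27) [-+-] → (1.70705, -0.462, 0.5041)–(1.4782, -0.462, 0.429713)  len=0.2406
  (v27,v1,v2) [-++] → (1.4782, -0.462, 0.429713)–(1.11447, -0.462, 0.3115)  len=0.3825
  (v27,v2,v28) [-+-] → (1.11447, -0.462, 0.3115)–(1.11447, -0.462, 0.070883)  len=0.2406
  (v28,v2,v3) [-++] → (1.11447, -0.462, 0.070883)–(1.11447, -0.462, -0.3115)  len=0.3824
  (v28,v3,v29) [-+-] → (1.11447, -0.462, -0.3115)–(1.27463, -0.462, -0.363557)  len=0.1684
  (v29,v3,v4) [-++] → (1.27463, -0.462, -0.363557)–(1.70705, -0.462, -0.5041)  len=0.4547
  (v29,v4,v25) [-+-] → (1.70705, -0.462, -0.5041)–(1.79055, -0.462, -0.389176)  len=0.1421
  (v25,v4,v0) [-++] → (1.79055, -0.462, -0.389176)–(2.07326, -0.462, 0)  len=0.4810

Chained into 2 loop(s):
  loop 1: 10 segments, perimeter = 3.1153
  loop 2: 10 segments, perimeter = 3.1153
Total perimeter = 6.231

loops=2 perimeter=6.231


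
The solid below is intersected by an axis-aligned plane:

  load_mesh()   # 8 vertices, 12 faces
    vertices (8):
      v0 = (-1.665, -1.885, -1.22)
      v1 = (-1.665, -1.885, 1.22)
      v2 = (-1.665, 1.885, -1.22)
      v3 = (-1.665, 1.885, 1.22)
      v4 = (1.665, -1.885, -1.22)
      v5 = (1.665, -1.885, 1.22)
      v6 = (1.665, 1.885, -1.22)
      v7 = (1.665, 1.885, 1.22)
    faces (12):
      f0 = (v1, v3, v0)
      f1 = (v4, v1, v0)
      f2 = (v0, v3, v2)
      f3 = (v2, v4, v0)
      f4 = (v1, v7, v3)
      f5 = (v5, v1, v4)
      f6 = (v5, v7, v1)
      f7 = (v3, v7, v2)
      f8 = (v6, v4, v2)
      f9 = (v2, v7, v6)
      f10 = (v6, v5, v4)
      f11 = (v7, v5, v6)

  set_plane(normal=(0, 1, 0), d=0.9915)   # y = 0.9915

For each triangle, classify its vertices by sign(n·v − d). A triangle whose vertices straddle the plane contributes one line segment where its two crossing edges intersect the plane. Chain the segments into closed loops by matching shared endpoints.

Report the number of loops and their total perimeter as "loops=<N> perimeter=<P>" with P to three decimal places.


loops=1 perimeter=11.540

Straddling triangles (8 of 12):
  (v1,v3,v0) [-+-] → (-1.665, 0.9915, 1.22)–(-1.665, 0.9915, 0.641714)  len=0.5783
  (v0,v3,v2) [-++] → (-1.665, 0.9915, 0.641714)–(-1.665, 0.9915, -1.22)  len=1.8617
  (v2,v4,v0) [+--] → (-0.875781, 0.9915, -1.22)–(-1.665, 0.9915, -1.22)  len=0.7892
  (v1,v7,v3) [-++] → (0.875781, 0.9915, 1.22)–(-1.665, 0.9915, 1.22)  len=2.5408
  (v5,v7,v1) [-+-] → (1.665, 0.9915, 1.22)–(0.875781, 0.9915, 1.22)  len=0.7892
  (v6,v4,v2) [+-+] → (1.665, 0.9915, -1.22)–(-0.875781, 0.9915, -1.22)  len=2.5408
  (v6,v5,v4) [+--] → (1.665, 0.9915, -0.641714)–(1.665, 0.9915, -1.22)  len=0.5783
  (v7,v5,v6) [+-+] → (1.665, 0.9915, 1.22)–(1.665, 0.9915, -0.641714)  len=1.8617

Chained into 1 loop(s):
  loop 1: 8 segments, perimeter = 11.5400
Total perimeter = 11.540


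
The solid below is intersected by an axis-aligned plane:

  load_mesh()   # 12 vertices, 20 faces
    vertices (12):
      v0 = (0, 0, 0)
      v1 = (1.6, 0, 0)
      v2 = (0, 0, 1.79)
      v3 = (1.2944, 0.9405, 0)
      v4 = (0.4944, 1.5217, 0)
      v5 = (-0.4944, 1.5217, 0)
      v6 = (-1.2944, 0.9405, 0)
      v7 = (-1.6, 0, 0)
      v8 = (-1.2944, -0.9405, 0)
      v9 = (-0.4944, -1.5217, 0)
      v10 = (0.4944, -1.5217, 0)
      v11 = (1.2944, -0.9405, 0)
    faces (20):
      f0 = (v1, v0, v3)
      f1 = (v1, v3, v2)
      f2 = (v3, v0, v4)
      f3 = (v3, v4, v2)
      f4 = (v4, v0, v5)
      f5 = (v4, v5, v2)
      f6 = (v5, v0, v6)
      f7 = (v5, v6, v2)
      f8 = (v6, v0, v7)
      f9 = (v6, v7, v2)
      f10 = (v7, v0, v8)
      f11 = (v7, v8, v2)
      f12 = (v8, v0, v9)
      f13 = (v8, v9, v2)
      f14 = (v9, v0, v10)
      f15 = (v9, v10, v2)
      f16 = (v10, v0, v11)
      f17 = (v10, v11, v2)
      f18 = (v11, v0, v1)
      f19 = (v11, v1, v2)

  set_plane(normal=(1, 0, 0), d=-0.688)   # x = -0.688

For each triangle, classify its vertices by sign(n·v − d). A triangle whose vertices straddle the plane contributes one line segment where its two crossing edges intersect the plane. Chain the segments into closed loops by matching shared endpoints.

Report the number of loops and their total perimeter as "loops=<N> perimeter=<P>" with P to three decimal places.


Straddling triangles (8 of 20):
  (v5,v0,v6) [++-] → (-0.688, 0.499895, 0)–(-0.688, 1.38105, 0)  len=0.8812
  (v5,v6,v2) [+-+] → (-0.688, 1.38105, 0)–(-0.688, 0.499895, 0.838578)  len=1.2164
  (v6,v0,v7) [-+-] → (-0.688, 0.499895, 0)–(-0.688, 0, 0)  len=0.4999
  (v6,v7,v2) [--+] → (-0.688, 0, 1.0203)–(-0.688, 0.499895, 0.838578)  len=0.5319
  (v7,v0,v8) [-+-] → (-0.688, 0, 0)–(-0.688, -0.499895, 0)  len=0.4999
  (v7,v8,v2) [--+] → (-0.688, -0.499895, 0.838578)–(-0.688, 0, 1.0203)  len=0.5319
  (v8,v0,v9) [-++] → (-0.688, -0.499895, 0)–(-0.688, -1.38105, 0)  len=0.8812
  (v8,v9,v2) [-++] → (-0.688, -1.38105, 0)–(-0.688, -0.499895, 0.838578)  len=1.2164

Chained into 1 loop(s):
  loop 1: 8 segments, perimeter = 6.2587
Total perimeter = 6.259

loops=1 perimeter=6.259


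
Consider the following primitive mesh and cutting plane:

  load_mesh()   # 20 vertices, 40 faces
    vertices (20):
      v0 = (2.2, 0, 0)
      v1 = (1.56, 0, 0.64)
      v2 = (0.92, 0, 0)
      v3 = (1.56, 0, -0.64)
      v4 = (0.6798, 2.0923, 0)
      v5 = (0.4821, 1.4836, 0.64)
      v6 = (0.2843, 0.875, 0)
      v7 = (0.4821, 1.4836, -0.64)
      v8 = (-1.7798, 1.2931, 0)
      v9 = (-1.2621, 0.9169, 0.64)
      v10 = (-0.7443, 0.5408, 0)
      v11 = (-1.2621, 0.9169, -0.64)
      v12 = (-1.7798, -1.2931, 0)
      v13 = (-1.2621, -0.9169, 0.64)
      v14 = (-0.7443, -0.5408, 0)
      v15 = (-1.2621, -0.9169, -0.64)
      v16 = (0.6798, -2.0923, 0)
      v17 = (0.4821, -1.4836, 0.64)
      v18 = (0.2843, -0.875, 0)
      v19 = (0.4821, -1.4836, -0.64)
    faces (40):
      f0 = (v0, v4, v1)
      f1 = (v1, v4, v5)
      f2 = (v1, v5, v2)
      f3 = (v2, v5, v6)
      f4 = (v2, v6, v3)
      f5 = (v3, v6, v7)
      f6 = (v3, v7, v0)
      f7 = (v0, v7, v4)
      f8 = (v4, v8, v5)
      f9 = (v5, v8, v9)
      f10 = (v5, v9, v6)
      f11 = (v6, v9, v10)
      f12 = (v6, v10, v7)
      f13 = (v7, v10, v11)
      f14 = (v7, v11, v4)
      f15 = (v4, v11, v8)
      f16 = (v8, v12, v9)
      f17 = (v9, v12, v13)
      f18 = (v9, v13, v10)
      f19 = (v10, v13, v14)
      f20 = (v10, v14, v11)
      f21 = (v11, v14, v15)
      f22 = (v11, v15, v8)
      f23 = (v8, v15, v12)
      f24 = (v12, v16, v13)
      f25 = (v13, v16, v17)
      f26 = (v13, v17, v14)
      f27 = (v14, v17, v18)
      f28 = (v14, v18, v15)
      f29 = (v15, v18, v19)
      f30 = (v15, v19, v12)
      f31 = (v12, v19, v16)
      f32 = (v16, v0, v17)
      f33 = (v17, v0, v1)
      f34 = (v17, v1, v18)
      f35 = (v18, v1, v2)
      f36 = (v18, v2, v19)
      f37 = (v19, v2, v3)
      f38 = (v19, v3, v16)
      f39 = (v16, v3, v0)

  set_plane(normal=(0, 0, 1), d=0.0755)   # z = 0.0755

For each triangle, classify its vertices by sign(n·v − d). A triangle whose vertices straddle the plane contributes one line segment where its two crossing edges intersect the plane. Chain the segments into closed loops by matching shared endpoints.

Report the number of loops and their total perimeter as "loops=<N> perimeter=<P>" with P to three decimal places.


loops=2 perimeter=18.339

Straddling triangles (20 of 40):
  (v0,v4,v1) [--+] → (0.783636, 1.84547, 0.0755)–(2.1245, 0, 0.0755)  len=2.2812
  (v1,v4,v5) [+-+] → (0.783636, 1.84547, 0.0755)–(0.656478, 2.02049, 0.0755)  len=0.2163
  (v1,v5,v2) [++-] → (0.868341, 0.175018, 0.0755)–(0.9955, 0, 0.0755)  len=0.2163
  (v2,v5,v6) [-+-] → (0.868341, 0.175018, 0.0755)–(0.307634, 0.946796, 0.0755)  len=0.9540
  (v4,v8,v5) [--+] → (-1.51297, 1.31557, 0.0755)–(0.656478, 2.02049, 0.0755)  len=2.2811
  (v5,v8,v9) [+-+] → (-1.51297, 1.31557, 0.0755)–(-1.71873, 1.24872, 0.0755)  len=0.2163
  (v5,v9,v6) [++-] → (0.101873, 0.879943, 0.0755)–(0.307634, 0.946796, 0.0755)  len=0.2163
  (v6,v9,v10) [-+-] → (0.101873, 0.879943, 0.0755)–(-0.805384, 0.585168, 0.0755)  len=0.9539
  (v8,v12,v9) [--+] → (-1.71873, -1.03239, 0.0755)–(-1.71873, 1.24872, 0.0755)  len=2.2811
  (v9,v12,v13) [+-+] → (-1.71873, -1.03239, 0.0755)–(-1.71873, -1.24872, 0.0755)  len=0.2163
  (v9,v13,v10) [++-] → (-0.805384, 0.368837, 0.0755)–(-0.805384, 0.585168, 0.0755)  len=0.2163
  (v10,v13,v14) [-+-] → (-0.805384, 0.368837, 0.0755)–(-0.805384, -0.585168, 0.0755)  len=0.9540
  (v12,v16,v13) [--+] → (0.450716, -1.95364, 0.0755)–(-1.71873, -1.24872, 0.0755)  len=2.2811
  (v13,v16,v17) [+-+] → (0.450716, -1.95364, 0.0755)–(0.656478, -2.02049, 0.0755)  len=0.2163
  (v13,v17,v14) [++-] → (-0.599623, -0.652021, 0.0755)–(-0.805384, -0.585168, 0.0755)  len=0.2163
  (v14,v17,v18) [-+-] → (-0.599623, -0.652021, 0.0755)–(0.307634, -0.946796, 0.0755)  len=0.9539
  (v16,v0,v17) [--+] → (1.99734, -0.175018, 0.0755)–(0.656478, -2.02049, 0.0755)  len=2.2812
  (v17,v0,v1) [+-+] → (1.99734, -0.175018, 0.0755)–(2.1245, 0, 0.0755)  len=0.2163
  (v17,v1,v18) [++-] → (0.434793, -0.771777, 0.0755)–(0.307634, -0.946796, 0.0755)  len=0.2163
  (v18,v1,v2) [-+-] → (0.434793, -0.771777, 0.0755)–(0.9955, 0, 0.0755)  len=0.9540

Chained into 2 loop(s):
  loop 1: 10 segments, perimeter = 12.4873
  loop 2: 10 segments, perimeter = 5.8515
Total perimeter = 18.339


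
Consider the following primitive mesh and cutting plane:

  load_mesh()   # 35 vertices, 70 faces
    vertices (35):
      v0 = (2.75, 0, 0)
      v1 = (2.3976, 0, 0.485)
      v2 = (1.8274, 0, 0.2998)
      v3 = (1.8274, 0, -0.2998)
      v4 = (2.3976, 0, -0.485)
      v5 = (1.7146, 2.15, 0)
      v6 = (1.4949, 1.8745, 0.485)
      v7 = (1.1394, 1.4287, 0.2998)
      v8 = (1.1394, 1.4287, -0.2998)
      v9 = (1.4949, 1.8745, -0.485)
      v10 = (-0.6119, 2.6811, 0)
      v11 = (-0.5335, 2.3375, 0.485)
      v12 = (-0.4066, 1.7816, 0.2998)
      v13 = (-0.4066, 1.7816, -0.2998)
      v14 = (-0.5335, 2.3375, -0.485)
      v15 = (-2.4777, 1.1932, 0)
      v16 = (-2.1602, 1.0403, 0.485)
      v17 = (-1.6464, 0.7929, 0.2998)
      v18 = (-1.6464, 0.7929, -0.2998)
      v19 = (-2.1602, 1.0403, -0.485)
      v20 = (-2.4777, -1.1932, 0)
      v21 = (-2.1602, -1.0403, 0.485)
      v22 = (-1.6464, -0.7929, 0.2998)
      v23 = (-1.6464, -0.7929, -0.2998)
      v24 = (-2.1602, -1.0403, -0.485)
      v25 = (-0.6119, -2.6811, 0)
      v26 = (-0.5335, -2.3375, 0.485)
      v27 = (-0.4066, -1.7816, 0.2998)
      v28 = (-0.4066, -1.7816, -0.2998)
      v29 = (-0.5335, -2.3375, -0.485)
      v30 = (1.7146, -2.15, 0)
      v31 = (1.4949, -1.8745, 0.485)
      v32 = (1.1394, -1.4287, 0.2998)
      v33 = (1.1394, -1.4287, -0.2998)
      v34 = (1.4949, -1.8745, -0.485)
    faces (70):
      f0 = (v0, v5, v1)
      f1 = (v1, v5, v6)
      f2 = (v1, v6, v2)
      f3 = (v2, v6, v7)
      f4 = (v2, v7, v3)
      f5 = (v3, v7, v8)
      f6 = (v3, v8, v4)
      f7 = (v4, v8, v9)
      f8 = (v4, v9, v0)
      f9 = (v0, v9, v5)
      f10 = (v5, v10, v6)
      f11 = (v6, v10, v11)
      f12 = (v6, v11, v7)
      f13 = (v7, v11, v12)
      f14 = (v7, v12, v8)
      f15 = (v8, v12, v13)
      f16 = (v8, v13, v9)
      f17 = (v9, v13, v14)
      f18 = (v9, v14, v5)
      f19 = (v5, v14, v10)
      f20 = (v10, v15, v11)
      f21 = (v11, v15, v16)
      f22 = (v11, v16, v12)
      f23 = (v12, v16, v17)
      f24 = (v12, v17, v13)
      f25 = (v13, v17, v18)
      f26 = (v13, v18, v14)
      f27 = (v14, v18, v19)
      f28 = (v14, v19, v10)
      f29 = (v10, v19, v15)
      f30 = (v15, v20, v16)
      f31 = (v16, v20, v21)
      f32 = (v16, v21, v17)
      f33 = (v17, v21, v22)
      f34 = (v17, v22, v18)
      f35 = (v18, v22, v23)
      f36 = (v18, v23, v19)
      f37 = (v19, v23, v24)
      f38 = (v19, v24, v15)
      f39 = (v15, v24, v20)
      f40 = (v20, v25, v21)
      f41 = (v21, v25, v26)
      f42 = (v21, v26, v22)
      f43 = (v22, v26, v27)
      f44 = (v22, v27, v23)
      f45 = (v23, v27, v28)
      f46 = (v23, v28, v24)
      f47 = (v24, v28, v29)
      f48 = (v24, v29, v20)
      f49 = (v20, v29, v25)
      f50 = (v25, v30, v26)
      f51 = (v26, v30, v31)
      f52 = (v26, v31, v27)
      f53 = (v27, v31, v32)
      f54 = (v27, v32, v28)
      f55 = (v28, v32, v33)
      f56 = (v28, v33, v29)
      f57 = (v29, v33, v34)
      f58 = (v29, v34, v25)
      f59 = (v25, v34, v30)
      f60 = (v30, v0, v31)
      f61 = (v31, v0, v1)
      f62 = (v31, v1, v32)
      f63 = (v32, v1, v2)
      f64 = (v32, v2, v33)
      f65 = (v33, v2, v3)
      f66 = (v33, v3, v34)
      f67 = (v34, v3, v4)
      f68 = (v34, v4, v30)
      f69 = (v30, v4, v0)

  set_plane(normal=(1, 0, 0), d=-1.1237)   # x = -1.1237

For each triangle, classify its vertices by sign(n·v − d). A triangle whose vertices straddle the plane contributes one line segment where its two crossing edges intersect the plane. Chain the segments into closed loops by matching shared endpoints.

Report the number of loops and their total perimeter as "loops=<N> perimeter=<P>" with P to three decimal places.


Straddling triangles (20 of 70):
  (v10,v15,v11) [+-+] → (-1.1237, 2.27296, 0)–(-1.1237, 1.99013, 0.337769)  len=0.4405
  (v11,v15,v16) [+--] → (-1.1237, 1.99013, 0.337769)–(-1.1237, 1.86685, 0.485)  len=0.1920
  (v11,v16,v12) [+-+] → (-1.1237, 1.86685, 0.485)–(-1.1237, 1.47846, 0.375534)  len=0.4035
  (v12,v16,v17) [+--] → (-1.1237, 1.47846, 0.375534)–(-1.1237, 1.20974, 0.2998)  len=0.2792
  (v12,v17,v13) [+-+] → (-1.1237, 1.20974, 0.2998)–(-1.1237, 1.20974, 0.0470085)  len=0.2528
  (v13,v17,v18) [+--] → (-1.1237, 1.20974, 0.0470085)–(-1.1237, 1.20974, -0.2998)  len=0.3468
  (v13,v18,v14) [+-+] → (-1.1237, 1.20974, -0.2998)–(-1.1237, 1.51836, -0.386784)  len=0.3206
  (v14,v18,v19) [+--] → (-1.1237, 1.51836, -0.386784)–(-1.1237, 1.86685, -0.485)  len=0.3621
  (v14,v19,v10) [+-+] → (-1.1237, 1.86685, -0.485)–(-1.1237, 2.13872, -0.16032)  len=0.4235
  (v10,v19,v15) [+--] → (-1.1237, 2.13872, -0.16032)–(-1.1237, 2.27296, 0)  len=0.2091
  (v20,v25,v21) [-+-] → (-1.1237, -2.27296, 0)–(-1.1237, -2.13872, 0.16032)  len=0.2091
  (v21,v25,v26) [-++] → (-1.1237, -2.13872, 0.16032)–(-1.1237, -1.86685, 0.485)  len=0.4235
  (v21,v26,v22) [-+-] → (-1.1237, -1.86685, 0.485)–(-1.1237, -1.51836, 0.386784)  len=0.3621
  (v22,v26,v27) [-++] → (-1.1237, -1.51836, 0.386784)–(-1.1237, -1.20974, 0.2998)  len=0.3206
  (v22,v27,v23) [-+-] → (-1.1237, -1.20974, 0.2998)–(-1.1237, -1.20974, -0.0470085)  len=0.3468
  (v23,v27,v28) [-++] → (-1.1237, -1.20974, -0.0470085)–(-1.1237, -1.20974, -0.2998)  len=0.2528
  (v23,v28,v24) [-+-] → (-1.1237, -1.20974, -0.2998)–(-1.1237, -1.47846, -0.375534)  len=0.2792
  (v24,v28,v29) [-++] → (-1.1237, -1.47846, -0.375534)–(-1.1237, -1.86685, -0.485)  len=0.4035
  (v24,v29,v20) [-+-] → (-1.1237, -1.86685, -0.485)–(-1.1237, -1.99013, -0.337769)  len=0.1920
  (v20,v29,v25) [-++] → (-1.1237, -1.99013, -0.337769)–(-1.1237, -2.27296, 0)  len=0.4405

Chained into 2 loop(s):
  loop 1: 10 segments, perimeter = 3.2302
  loop 2: 10 segments, perimeter = 3.2302
Total perimeter = 6.460

loops=2 perimeter=6.460


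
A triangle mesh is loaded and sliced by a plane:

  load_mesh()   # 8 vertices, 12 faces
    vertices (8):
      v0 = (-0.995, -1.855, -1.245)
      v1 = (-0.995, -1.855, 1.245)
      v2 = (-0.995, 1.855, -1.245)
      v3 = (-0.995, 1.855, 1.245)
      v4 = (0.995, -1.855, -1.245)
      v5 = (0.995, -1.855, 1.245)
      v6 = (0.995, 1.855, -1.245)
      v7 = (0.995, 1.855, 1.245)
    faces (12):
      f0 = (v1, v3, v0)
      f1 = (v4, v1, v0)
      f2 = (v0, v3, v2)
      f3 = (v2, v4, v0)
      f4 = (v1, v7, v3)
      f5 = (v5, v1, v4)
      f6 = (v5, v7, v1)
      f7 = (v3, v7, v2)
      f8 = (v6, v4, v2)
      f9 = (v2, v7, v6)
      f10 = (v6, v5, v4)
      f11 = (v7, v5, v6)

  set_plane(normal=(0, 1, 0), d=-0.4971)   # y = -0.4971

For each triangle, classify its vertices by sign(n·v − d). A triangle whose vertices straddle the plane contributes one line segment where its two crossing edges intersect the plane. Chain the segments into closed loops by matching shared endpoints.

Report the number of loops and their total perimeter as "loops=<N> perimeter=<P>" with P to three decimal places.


Straddling triangles (8 of 12):
  (v1,v3,v0) [-+-] → (-0.995, -0.4971, 1.245)–(-0.995, -0.4971, -0.333633)  len=1.5786
  (v0,v3,v2) [-++] → (-0.995, -0.4971, -0.333633)–(-0.995, -0.4971, -1.245)  len=0.9114
  (v2,v4,v0) [+--] → (0.266639, -0.4971, -1.245)–(-0.995, -0.4971, -1.245)  len=1.2616
  (v1,v7,v3) [-++] → (-0.266639, -0.4971, 1.245)–(-0.995, -0.4971, 1.245)  len=0.7284
  (v5,v7,v1) [-+-] → (0.995, -0.4971, 1.245)–(-0.266639, -0.4971, 1.245)  len=1.2616
  (v6,v4,v2) [+-+] → (0.995, -0.4971, -1.245)–(0.266639, -0.4971, -1.245)  len=0.7284
  (v6,v5,v4) [+--] → (0.995, -0.4971, 0.333633)–(0.995, -0.4971, -1.245)  len=1.5786
  (v7,v5,v6) [+-+] → (0.995, -0.4971, 1.245)–(0.995, -0.4971, 0.333633)  len=0.9114

Chained into 1 loop(s):
  loop 1: 8 segments, perimeter = 8.9600
Total perimeter = 8.960

loops=1 perimeter=8.960


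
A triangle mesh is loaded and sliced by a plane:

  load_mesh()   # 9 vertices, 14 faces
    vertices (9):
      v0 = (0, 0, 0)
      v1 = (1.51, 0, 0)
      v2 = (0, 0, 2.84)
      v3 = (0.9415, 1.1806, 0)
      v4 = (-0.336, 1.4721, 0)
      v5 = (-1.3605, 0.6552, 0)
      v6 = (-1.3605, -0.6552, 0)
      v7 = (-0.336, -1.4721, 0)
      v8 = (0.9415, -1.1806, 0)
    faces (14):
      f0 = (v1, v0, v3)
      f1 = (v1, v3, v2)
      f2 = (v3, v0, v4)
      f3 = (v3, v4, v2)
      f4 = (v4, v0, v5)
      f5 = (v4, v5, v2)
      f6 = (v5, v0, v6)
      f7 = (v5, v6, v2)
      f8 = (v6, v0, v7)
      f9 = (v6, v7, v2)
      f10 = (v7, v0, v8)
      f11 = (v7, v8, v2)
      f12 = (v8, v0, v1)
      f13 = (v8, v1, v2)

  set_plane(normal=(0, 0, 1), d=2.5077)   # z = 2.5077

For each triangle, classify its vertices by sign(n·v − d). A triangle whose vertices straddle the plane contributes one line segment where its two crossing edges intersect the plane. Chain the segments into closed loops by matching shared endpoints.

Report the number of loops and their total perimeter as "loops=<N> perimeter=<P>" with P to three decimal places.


loops=1 perimeter=1.073

Straddling triangles (7 of 14):
  (v1,v3,v2) [--+] → (0.110162, 0.138139, 2.5077)–(0.176681, 0, 2.5077)  len=0.1533
  (v3,v4,v2) [--+] → (-0.0393144, 0.172246, 2.5077)–(0.110162, 0.138139, 2.5077)  len=0.1533
  (v4,v5,v2) [--+] → (-0.159188, 0.076663, 2.5077)–(-0.0393144, 0.172246, 2.5077)  len=0.1533
  (v5,v6,v2) [--+] → (-0.159188, -0.076663, 2.5077)–(-0.159188, 0.076663, 2.5077)  len=0.1533
  (v6,v7,v2) [--+] → (-0.0393144, -0.172246, 2.5077)–(-0.159188, -0.076663, 2.5077)  len=0.1533
  (v7,v8,v2) [--+] → (0.110162, -0.138139, 2.5077)–(-0.0393144, -0.172246, 2.5077)  len=0.1533
  (v8,v1,v2) [--+] → (0.176681, 0, 2.5077)–(0.110162, -0.138139, 2.5077)  len=0.1533

Chained into 1 loop(s):
  loop 1: 7 segments, perimeter = 1.0732
Total perimeter = 1.073


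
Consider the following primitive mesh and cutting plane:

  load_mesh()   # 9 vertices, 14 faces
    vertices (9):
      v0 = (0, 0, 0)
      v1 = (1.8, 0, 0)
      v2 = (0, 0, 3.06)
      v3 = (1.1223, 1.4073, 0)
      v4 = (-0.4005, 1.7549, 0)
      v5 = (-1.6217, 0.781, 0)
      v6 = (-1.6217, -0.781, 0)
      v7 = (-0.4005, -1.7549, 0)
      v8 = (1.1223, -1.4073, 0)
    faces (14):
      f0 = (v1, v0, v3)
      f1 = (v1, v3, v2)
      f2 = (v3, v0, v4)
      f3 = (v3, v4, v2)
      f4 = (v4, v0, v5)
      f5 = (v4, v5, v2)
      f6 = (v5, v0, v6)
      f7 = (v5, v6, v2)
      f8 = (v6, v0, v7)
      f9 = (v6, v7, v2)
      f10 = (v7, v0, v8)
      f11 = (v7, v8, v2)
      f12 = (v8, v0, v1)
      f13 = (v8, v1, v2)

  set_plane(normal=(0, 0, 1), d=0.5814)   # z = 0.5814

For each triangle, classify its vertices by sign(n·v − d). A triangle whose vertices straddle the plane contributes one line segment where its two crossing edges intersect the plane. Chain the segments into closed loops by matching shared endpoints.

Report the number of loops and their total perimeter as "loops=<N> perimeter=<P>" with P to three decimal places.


Straddling triangles (7 of 14):
  (v1,v3,v2) [--+] → (0.909063, 1.13991, 0.5814)–(1.458, 0, 0.5814)  len=1.2652
  (v3,v4,v2) [--+] → (-0.324405, 1.42147, 0.5814)–(0.909063, 1.13991, 0.5814)  len=1.2652
  (v4,v5,v2) [--+] → (-1.31358, 0.63261, 0.5814)–(-0.324405, 1.42147, 0.5814)  len=1.2652
  (v5,v6,v2) [--+] → (-1.31358, -0.63261, 0.5814)–(-1.31358, 0.63261, 0.5814)  len=1.2652
  (v6,v7,v2) [--+] → (-0.324405, -1.42147, 0.5814)–(-1.31358, -0.63261, 0.5814)  len=1.2652
  (v7,v8,v2) [--+] → (0.909063, -1.13991, 0.5814)–(-0.324405, -1.42147, 0.5814)  len=1.2652
  (v8,v1,v2) [--+] → (1.458, 0, 0.5814)–(0.909063, -1.13991, 0.5814)  len=1.2652

Chained into 1 loop(s):
  loop 1: 7 segments, perimeter = 8.8564
Total perimeter = 8.856

loops=1 perimeter=8.856


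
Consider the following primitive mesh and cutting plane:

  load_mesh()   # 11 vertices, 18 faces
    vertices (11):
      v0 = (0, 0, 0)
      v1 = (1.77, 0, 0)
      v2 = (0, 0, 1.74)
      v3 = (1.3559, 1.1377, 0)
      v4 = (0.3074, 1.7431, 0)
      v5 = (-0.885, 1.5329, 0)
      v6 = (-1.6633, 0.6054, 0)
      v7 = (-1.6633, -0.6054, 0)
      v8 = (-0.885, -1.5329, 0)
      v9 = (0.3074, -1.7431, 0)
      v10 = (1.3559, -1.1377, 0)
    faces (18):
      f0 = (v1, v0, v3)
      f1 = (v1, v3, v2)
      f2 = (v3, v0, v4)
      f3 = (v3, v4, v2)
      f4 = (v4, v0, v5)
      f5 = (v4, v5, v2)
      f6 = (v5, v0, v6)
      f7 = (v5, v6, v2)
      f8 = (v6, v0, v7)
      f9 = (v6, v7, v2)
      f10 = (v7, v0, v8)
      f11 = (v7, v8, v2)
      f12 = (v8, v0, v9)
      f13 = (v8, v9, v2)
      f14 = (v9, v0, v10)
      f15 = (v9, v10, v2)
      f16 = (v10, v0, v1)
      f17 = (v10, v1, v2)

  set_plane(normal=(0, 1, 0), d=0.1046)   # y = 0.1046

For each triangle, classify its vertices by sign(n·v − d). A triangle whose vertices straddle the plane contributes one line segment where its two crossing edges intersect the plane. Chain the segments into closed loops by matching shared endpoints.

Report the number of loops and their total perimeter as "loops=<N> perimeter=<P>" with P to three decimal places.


loops=1 perimeter=8.131

Straddling triangles (10 of 18):
  (v1,v0,v3) [--+] → (0.124661, 0.1046, 0)–(1.73193, 0.1046, 0)  len=1.6073
  (v1,v3,v2) [-+-] → (1.73193, 0.1046, 0)–(0.124661, 0.1046, 1.58002)  len=2.2538
  (v3,v0,v4) [+-+] → (0.124661, 0.1046, 0)–(0.0184465, 0.1046, 0)  len=0.1062
  (v3,v4,v2) [++-] → (0.0184465, 0.1046, 1.63559)–(0.124661, 0.1046, 1.58002)  len=0.1199
  (v4,v0,v5) [+-+] → (0.0184465, 0.1046, 0)–(-0.0603895, 0.1046, 0)  len=0.0788
  (v4,v5,v2) [++-] → (-0.0603895, 0.1046, 1.62127)–(0.0184465, 0.1046, 1.63559)  len=0.0801
  (v5,v0,v6) [+-+] → (-0.0603895, 0.1046, 0)–(-0.287382, 0.1046, 0)  len=0.2270
  (v5,v6,v2) [++-] → (-0.287382, 0.1046, 1.43937)–(-0.0603895, 0.1046, 1.62127)  len=0.2909
  (v6,v0,v7) [+--] → (-0.287382, 0.1046, 0)–(-1.6633, 0.1046, 0)  len=1.3759
  (v6,v7,v2) [+--] → (-1.6633, 0.1046, 0)–(-0.287382, 0.1046, 1.43937)  len=1.9912

Chained into 1 loop(s):
  loop 1: 10 segments, perimeter = 8.1312
Total perimeter = 8.131


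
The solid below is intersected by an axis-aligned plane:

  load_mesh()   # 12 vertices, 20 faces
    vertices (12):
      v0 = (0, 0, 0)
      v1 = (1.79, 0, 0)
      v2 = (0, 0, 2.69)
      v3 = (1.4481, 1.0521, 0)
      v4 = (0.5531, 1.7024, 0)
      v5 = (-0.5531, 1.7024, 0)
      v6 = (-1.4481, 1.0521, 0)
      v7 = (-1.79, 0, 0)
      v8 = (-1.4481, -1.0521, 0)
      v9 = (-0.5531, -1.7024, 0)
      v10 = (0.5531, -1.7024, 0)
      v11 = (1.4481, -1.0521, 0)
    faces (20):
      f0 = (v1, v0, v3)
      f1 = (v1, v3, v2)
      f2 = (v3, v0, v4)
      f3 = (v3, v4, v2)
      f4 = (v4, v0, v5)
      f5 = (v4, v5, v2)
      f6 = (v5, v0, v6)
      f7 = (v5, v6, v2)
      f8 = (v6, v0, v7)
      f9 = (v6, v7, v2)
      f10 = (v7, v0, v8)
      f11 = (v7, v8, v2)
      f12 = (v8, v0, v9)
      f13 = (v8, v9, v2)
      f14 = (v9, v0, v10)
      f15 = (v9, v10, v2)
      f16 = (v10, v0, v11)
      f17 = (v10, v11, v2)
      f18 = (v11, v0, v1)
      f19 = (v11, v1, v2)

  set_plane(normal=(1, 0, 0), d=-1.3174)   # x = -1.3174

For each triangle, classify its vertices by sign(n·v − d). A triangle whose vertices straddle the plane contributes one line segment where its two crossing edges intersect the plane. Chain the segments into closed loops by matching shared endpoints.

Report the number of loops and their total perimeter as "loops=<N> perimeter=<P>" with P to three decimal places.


loops=1 perimeter=5.041

Straddling triangles (8 of 20):
  (v5,v0,v6) [++-] → (-1.3174, 0.957141, 0)–(-1.3174, 1.14707, 0)  len=0.1899
  (v5,v6,v2) [+-+] → (-1.3174, 1.14707, 0)–(-1.3174, 0.957141, 0.242789)  len=0.3082
  (v6,v0,v7) [-+-] → (-1.3174, 0.957141, 0)–(-1.3174, 0, 0)  len=0.9571
  (v6,v7,v2) [--+] → (-1.3174, 0, 0.71022)–(-1.3174, 0.957141, 0.242789)  len=1.0652
  (v7,v0,v8) [-+-] → (-1.3174, 0, 0)–(-1.3174, -0.957141, 0)  len=0.9571
  (v7,v8,v2) [--+] → (-1.3174, -0.957141, 0.242789)–(-1.3174, 0, 0.71022)  len=1.0652
  (v8,v0,v9) [-++] → (-1.3174, -0.957141, 0)–(-1.3174, -1.14707, 0)  len=0.1899
  (v8,v9,v2) [-++] → (-1.3174, -1.14707, 0)–(-1.3174, -0.957141, 0.242789)  len=0.3082

Chained into 1 loop(s):
  loop 1: 8 segments, perimeter = 5.0410
Total perimeter = 5.041


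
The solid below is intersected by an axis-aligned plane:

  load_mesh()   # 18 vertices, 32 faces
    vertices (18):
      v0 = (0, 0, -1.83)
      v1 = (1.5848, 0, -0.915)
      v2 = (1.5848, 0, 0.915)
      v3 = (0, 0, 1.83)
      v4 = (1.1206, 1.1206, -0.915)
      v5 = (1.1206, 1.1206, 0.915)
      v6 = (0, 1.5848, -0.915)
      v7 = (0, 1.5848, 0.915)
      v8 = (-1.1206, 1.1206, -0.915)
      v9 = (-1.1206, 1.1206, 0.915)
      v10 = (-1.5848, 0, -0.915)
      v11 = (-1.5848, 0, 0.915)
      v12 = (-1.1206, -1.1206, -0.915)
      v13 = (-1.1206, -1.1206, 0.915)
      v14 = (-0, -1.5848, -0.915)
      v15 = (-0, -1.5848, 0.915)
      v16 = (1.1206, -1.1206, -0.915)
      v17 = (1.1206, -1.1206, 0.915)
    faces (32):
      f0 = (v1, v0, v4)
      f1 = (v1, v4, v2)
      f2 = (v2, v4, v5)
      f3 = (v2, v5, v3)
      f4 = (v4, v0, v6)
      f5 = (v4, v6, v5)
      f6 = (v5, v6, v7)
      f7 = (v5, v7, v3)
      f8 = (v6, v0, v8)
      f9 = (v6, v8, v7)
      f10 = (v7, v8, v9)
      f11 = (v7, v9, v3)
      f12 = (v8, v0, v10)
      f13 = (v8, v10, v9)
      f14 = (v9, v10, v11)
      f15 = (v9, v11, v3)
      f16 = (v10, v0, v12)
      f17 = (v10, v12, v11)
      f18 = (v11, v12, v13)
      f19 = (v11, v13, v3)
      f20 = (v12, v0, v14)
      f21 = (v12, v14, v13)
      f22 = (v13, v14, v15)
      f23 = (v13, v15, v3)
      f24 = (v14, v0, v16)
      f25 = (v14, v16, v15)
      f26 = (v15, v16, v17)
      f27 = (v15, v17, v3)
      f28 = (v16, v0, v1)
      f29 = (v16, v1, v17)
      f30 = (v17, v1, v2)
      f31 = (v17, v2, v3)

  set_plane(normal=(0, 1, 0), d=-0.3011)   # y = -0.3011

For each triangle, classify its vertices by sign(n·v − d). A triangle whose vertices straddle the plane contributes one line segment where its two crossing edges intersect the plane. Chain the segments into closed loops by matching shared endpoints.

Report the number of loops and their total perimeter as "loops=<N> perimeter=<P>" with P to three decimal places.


Straddling triangles (12 of 32):
  (v10,v0,v12) [++-] → (-0.3011, -0.3011, -1.58414)–(-1.46007, -0.3011, -0.915)  len=1.3383
  (v10,v12,v11) [+-+] → (-1.46007, -0.3011, -0.915)–(-1.46007, -0.3011, 0.423288)  len=1.3383
  (v11,v12,v13) [+--] → (-1.46007, -0.3011, 0.423288)–(-1.46007, -0.3011, 0.915)  len=0.4917
  (v11,v13,v3) [+-+] → (-1.46007, -0.3011, 0.915)–(-0.3011, -0.3011, 1.58414)  len=1.3383
  (v12,v0,v14) [-+-] → (-0.3011, -0.3011, -1.58414)–(0, -0.3011, -1.65616)  len=0.3096
  (v13,v15,v3) [--+] → (0, -0.3011, 1.65616)–(-0.3011, -0.3011, 1.58414)  len=0.3096
  (v14,v0,v16) [-+-] → (0, -0.3011, -1.65616)–(0.3011, -0.3011, -1.58414)  len=0.3096
  (v15,v17,v3) [--+] → (0.3011, -0.3011, 1.58414)–(0, -0.3011, 1.65616)  len=0.3096
  (v16,v0,v1) [-++] → (0.3011, -0.3011, -1.58414)–(1.46007, -0.3011, -0.915)  len=1.3383
  (v16,v1,v17) [-+-] → (1.46007, -0.3011, -0.915)–(1.46007, -0.3011, -0.423288)  len=0.4917
  (v17,v1,v2) [-++] → (1.46007, -0.3011, -0.423288)–(1.46007, -0.3011, 0.915)  len=1.3383
  (v17,v2,v3) [-++] → (1.46007, -0.3011, 0.915)–(0.3011, -0.3011, 1.58414)  len=1.3383

Chained into 1 loop(s):
  loop 1: 12 segments, perimeter = 10.2515
Total perimeter = 10.251

loops=1 perimeter=10.251


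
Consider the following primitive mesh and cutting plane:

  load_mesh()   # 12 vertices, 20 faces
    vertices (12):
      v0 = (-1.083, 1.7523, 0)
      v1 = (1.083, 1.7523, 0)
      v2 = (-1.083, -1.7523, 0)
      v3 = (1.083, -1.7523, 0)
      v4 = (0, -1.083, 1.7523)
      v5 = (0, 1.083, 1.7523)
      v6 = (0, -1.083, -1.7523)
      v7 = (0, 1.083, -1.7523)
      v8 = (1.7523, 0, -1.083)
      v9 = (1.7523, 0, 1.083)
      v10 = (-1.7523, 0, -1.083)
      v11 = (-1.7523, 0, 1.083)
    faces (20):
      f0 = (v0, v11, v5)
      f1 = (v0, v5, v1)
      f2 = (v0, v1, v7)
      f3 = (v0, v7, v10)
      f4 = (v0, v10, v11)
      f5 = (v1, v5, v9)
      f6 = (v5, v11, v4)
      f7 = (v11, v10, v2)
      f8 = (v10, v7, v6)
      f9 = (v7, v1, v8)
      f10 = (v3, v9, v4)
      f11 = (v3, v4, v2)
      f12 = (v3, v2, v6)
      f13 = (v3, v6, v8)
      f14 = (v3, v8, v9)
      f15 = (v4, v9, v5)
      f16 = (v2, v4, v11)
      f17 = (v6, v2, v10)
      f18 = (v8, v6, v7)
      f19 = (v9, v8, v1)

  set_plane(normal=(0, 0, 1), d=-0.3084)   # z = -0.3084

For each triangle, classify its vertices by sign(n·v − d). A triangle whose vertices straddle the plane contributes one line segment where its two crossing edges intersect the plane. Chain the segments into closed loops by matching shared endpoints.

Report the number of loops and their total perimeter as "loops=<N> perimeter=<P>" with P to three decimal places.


Straddling triangles (10 of 20):
  (v0,v1,v7) [++-] → (0.892395, 1.63451, -0.3084)–(-0.892395, 1.63451, -0.3084)  len=1.7848
  (v0,v7,v10) [+--] → (-0.892395, 1.63451, -0.3084)–(-1.27359, 1.25331, -0.3084)  len=0.5391
  (v0,v10,v11) [+-+] → (-1.27359, 1.25331, -0.3084)–(-1.7523, 0, -0.3084)  len=1.3416
  (v11,v10,v2) [+-+] → (-1.7523, 0, -0.3084)–(-1.27359, -1.25331, -0.3084)  len=1.3416
  (v7,v1,v8) [-+-] → (0.892395, 1.63451, -0.3084)–(1.27359, 1.25331, -0.3084)  len=0.5391
  (v3,v2,v6) [++-] → (-0.892395, -1.63451, -0.3084)–(0.892395, -1.63451, -0.3084)  len=1.7848
  (v3,v6,v8) [+--] → (0.892395, -1.63451, -0.3084)–(1.27359, -1.25331, -0.3084)  len=0.5391
  (v3,v8,v9) [+-+] → (1.27359, -1.25331, -0.3084)–(1.7523, 0, -0.3084)  len=1.3416
  (v6,v2,v10) [-+-] → (-0.892395, -1.63451, -0.3084)–(-1.27359, -1.25331, -0.3084)  len=0.5391
  (v9,v8,v1) [+-+] → (1.7523, 0, -0.3084)–(1.27359, 1.25331, -0.3084)  len=1.3416

Chained into 1 loop(s):
  loop 1: 10 segments, perimeter = 11.0924
Total perimeter = 11.092

loops=1 perimeter=11.092


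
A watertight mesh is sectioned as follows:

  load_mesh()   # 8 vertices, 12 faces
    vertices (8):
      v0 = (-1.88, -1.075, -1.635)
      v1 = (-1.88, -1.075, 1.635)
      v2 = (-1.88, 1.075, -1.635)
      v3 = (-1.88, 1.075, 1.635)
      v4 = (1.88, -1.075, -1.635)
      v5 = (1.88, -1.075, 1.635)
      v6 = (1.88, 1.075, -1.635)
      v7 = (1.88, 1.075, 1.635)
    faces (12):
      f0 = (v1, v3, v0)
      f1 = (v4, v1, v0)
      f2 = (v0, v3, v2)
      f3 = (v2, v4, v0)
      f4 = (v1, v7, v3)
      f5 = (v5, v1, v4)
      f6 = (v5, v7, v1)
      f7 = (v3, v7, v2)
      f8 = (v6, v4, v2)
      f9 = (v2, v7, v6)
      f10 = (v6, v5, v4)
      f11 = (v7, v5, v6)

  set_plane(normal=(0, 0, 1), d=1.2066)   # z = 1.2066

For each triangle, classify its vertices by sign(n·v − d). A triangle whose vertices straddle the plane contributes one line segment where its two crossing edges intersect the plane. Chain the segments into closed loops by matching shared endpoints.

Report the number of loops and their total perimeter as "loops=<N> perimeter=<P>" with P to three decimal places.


Straddling triangles (8 of 12):
  (v1,v3,v0) [++-] → (-1.88, 0.79333, 1.2066)–(-1.88, -1.075, 1.2066)  len=1.8683
  (v4,v1,v0) [-+-] → (-1.38741, -1.075, 1.2066)–(-1.88, -1.075, 1.2066)  len=0.4926
  (v0,v3,v2) [-+-] → (-1.88, 0.79333, 1.2066)–(-1.88, 1.075, 1.2066)  len=0.2817
  (v5,v1,v4) [++-] → (-1.38741, -1.075, 1.2066)–(1.88, -1.075, 1.2066)  len=3.2674
  (v3,v7,v2) [++-] → (1.38741, 1.075, 1.2066)–(-1.88, 1.075, 1.2066)  len=3.2674
  (v2,v7,v6) [-+-] → (1.38741, 1.075, 1.2066)–(1.88, 1.075, 1.2066)  len=0.4926
  (v6,v5,v4) [-+-] → (1.88, -0.79333, 1.2066)–(1.88, -1.075, 1.2066)  len=0.2817
  (v7,v5,v6) [++-] → (1.88, -0.79333, 1.2066)–(1.88, 1.075, 1.2066)  len=1.8683

Chained into 1 loop(s):
  loop 1: 8 segments, perimeter = 11.8200
Total perimeter = 11.820

loops=1 perimeter=11.820


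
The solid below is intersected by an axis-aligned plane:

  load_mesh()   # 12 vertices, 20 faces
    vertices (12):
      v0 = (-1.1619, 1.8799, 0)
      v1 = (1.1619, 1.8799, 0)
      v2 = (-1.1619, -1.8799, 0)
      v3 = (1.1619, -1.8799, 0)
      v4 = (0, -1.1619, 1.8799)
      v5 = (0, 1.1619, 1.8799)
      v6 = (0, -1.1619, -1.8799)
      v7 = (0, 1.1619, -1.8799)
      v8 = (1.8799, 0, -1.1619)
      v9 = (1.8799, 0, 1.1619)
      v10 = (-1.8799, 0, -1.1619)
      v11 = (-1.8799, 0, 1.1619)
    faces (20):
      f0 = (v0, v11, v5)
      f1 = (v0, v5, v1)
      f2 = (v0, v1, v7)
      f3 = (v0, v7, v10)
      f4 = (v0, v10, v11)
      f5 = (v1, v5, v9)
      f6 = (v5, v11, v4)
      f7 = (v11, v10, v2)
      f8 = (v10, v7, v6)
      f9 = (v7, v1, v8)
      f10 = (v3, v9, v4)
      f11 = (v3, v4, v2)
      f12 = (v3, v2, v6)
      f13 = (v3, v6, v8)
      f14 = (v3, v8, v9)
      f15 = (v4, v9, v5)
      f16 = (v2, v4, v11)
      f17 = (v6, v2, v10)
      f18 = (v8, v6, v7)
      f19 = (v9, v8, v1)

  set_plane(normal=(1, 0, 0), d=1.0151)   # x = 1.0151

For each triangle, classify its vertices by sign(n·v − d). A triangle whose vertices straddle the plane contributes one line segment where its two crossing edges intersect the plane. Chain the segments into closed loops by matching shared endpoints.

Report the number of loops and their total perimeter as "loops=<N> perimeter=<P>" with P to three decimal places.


Straddling triangles (10 of 20):
  (v0,v5,v1) [--+] → (1.0151, 1.78918, 0.237516)–(1.0151, 1.8799, 0)  len=0.2542
  (v0,v1,v7) [-+-] → (1.0151, 1.8799, 0)–(1.0151, 1.78918, -0.237516)  len=0.2542
  (v1,v5,v9) [+-+] → (1.0151, 1.78918, 0.237516)–(1.0151, 0.534502, 1.4922)  len=1.7744
  (v7,v1,v8) [-++] → (1.0151, 1.78918, -0.237516)–(1.0151, 0.534502, -1.4922)  len=1.7744
  (v3,v9,v4) [++-] → (1.0151, -0.534502, 1.4922)–(1.0151, -1.78918, 0.237516)  len=1.7744
  (v3,v4,v2) [+--] → (1.0151, -1.78918, 0.237516)–(1.0151, -1.8799, 0)  len=0.2542
  (v3,v2,v6) [+--] → (1.0151, -1.8799, 0)–(1.0151, -1.78918, -0.237516)  len=0.2542
  (v3,v6,v8) [+-+] → (1.0151, -1.78918, -0.237516)–(1.0151, -0.534502, -1.4922)  len=1.7744
  (v4,v9,v5) [-+-] → (1.0151, -0.534502, 1.4922)–(1.0151, 0.534502, 1.4922)  len=1.0690
  (v8,v6,v7) [+--] → (1.0151, -0.534502, -1.4922)–(1.0151, 0.534502, -1.4922)  len=1.0690

Chained into 1 loop(s):
  loop 1: 10 segments, perimeter = 10.2526
Total perimeter = 10.253

loops=1 perimeter=10.253


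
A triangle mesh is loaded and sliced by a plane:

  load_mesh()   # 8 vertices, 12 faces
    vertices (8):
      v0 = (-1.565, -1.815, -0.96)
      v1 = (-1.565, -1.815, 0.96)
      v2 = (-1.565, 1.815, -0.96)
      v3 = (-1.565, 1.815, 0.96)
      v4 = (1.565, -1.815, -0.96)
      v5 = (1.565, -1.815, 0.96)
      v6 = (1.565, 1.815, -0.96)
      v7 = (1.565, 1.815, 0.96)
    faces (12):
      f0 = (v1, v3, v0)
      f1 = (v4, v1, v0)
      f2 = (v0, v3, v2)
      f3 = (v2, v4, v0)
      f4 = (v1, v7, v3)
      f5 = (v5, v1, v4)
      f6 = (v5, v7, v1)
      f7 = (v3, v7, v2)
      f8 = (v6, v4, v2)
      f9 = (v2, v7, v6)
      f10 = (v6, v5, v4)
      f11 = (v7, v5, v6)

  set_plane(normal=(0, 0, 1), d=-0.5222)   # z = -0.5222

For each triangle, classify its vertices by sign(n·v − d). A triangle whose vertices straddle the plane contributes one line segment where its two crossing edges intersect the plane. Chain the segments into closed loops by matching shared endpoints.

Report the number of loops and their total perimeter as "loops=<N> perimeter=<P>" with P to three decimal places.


Straddling triangles (8 of 12):
  (v1,v3,v0) [++-] → (-1.565, -0.987284, -0.5222)–(-1.565, -1.815, -0.5222)  len=0.8277
  (v4,v1,v0) [-+-] → (0.851295, -1.815, -0.5222)–(-1.565, -1.815, -0.5222)  len=2.4163
  (v0,v3,v2) [-+-] → (-1.565, -0.987284, -0.5222)–(-1.565, 1.815, -0.5222)  len=2.8023
  (v5,v1,v4) [++-] → (0.851295, -1.815, -0.5222)–(1.565, -1.815, -0.5222)  len=0.7137
  (v3,v7,v2) [++-] → (-0.851295, 1.815, -0.5222)–(-1.565, 1.815, -0.5222)  len=0.7137
  (v2,v7,v6) [-+-] → (-0.851295, 1.815, -0.5222)–(1.565, 1.815, -0.5222)  len=2.4163
  (v6,v5,v4) [-+-] → (1.565, 0.987284, -0.5222)–(1.565, -1.815, -0.5222)  len=2.8023
  (v7,v5,v6) [++-] → (1.565, 0.987284, -0.5222)–(1.565, 1.815, -0.5222)  len=0.8277

Chained into 1 loop(s):
  loop 1: 8 segments, perimeter = 13.5200
Total perimeter = 13.520

loops=1 perimeter=13.520
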